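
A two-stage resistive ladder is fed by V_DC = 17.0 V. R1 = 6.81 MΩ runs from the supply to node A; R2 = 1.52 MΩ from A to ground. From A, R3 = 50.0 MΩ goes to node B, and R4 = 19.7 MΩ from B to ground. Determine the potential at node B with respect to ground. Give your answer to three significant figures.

The second stage (R3 + R4 = 69.70 MΩ) loads node A in parallel with R2.
Effective lower resistance at A: R2 ‖ 69.70 = 1.488 MΩ.
So V_A = 17.0 × 0.1793 = 3.048 V.
Stage 2 is unloaded, so V_B = V_A · R4/(R3+R4) = 3.048 × 19.7/69.70 = 0.8614 V.

V_B ≈ 0.861 V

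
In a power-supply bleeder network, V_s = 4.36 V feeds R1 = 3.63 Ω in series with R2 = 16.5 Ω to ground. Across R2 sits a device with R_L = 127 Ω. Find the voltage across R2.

R2 ‖ R_L = (16.5 × 127)/(16.5 + 127) = 14.60 Ω.
Then V_out = V_s · R2'/(R1 + R2') = 4.36 × 14.60/18.23 = 3.492 V.

V_out ≈ 3.49 V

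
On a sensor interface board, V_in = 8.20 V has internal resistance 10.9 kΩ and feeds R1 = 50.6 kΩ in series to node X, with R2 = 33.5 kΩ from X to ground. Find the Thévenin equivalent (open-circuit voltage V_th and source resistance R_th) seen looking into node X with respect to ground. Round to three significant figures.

R1' = 10.9 + 50.6 = 61.50 kΩ (source resistance + R1).
With X open, the divider is unloaded: V_th = 8.20 × 33.5/95.00 = 2.892 V.
Looking into X with the source shorted: R_th = R1'·R2/(R1'+R2) = 61.50 × 33.5/95.00 = 21.69 kΩ.

V_th ≈ 2.89 V, R_th ≈ 21.7 kΩ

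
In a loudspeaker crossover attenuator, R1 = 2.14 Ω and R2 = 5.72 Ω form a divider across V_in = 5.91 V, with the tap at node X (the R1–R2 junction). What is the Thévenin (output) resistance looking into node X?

Zeroing V_in shorts the top of R1 to ground, so R_th = R1 ‖ R2 = 1.557 Ω.

R_th ≈ 1.56 Ω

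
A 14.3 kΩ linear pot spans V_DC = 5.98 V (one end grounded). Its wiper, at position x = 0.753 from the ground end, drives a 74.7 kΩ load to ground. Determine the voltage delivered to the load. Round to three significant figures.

Split the track: R_lower = x·R_p = 10.77 kΩ, R_upper = (1−x)·R_p = 3.532 kΩ.
(x·R_p) ‖ R_L = 9.411 kΩ.
Loaded-divider output: V_out = 5.98 × 0.7271 = 4.348 V.
(Unloaded: V_out = x·V_DC = 4.50 V.)

V_out ≈ 4.35 V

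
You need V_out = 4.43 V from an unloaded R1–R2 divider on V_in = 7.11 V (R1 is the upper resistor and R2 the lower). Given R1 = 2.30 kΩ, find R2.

V_out/V_in = R2/(R1+R2) = 0.6231.
So R2 = R1 · V_out/(V_in − V_out) = 2.30 × 4.43/(7.11 − 4.43) = 2.30 × 1.653 = 3.802 kΩ.

R2 ≈ 3.80 kΩ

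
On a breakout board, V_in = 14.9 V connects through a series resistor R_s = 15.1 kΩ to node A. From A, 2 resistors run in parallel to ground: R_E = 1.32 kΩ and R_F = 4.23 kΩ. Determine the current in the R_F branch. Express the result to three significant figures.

Combine the parallel branches: R_p = (1/1.32 + 1/4.23)⁻¹ = 1.006 kΩ.
V_A by voltage divider: V_A = 14.9 × 1.006/(15.1 + 1.006) = 0.9307 V.
Branch current I = V_A/R_F = 0.9307/4.23 = 0.2200 mA.
(Check via current divider: I_total = 0.9251 mA; share G_k/ΣG = 0.2378 → same result.)

I ≈ 0.220 mA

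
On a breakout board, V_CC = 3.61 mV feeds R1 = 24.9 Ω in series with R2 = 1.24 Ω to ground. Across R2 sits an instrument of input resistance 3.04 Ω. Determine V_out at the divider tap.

First combine the lower leg with the load: R2 ‖ R_L = 0.8807 Ω.
Then V_out = V_CC · R2'/(R1 + R2') = 3.61 × 0.8807/25.78 = 0.1233 mV.
(Unloaded it would be 0.171 mV; the load pulls it down.)

V_out ≈ 0.123 mV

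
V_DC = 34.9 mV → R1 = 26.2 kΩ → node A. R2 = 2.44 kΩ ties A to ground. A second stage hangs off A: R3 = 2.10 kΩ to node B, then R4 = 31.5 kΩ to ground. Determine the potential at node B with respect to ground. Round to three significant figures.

The second stage (R3 + R4 = 33.60 kΩ) loads node A in parallel with R2.
Effective lower resistance at A: R2 ‖ 33.60 = 2.275 kΩ.
So V_A = 34.9 × 0.07989 = 2.788 mV.
Stage 2 is unloaded, so V_B = V_A · R4/(R3+R4) = 2.788 × 31.5/33.60 = 2.614 mV.

V_B ≈ 2.61 mV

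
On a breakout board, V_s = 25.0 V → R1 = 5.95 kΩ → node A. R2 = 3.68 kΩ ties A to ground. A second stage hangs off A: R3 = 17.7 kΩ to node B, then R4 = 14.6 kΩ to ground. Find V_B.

Looking into the second stage from A: R3 + R4 = 32.30 kΩ appears in parallel with R2.
Effective lower resistance at A: R2 ‖ 32.30 = 3.304 kΩ.
So V_A = 25.0 × 0.3570 = 8.925 V.
Then the unloaded second divider: V_B = V_A × R4/(R3+R4) = 8.925 × 0.4520 = 4.034 V.

V_B ≈ 4.03 V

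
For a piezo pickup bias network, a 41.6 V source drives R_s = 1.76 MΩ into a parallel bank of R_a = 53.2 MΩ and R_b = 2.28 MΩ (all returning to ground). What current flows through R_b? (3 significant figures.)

Combine the parallel branches: R_p = (1/53.2 + 1/2.28)⁻¹ = 2.186 MΩ.
Node voltage V_A = V_s · R_p/(R_s + R_p) = 41.6 × 0.5540 = 23.05 V.
Branch current I = V_A/R_b = 23.05/2.28 = 10.11 µA.

I ≈ 10.1 µA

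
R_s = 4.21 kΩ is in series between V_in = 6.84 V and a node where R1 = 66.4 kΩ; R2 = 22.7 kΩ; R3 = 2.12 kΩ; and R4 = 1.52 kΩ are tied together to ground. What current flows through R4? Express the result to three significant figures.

I ≈ 0.749 mA

Combine the parallel branches: R_p = (1/66.4 + 1/22.7 + 1/2.12 + 1/1.52)⁻¹ = 0.8413 kΩ.
Node voltage V_A = V_in · R_p/(R_s + R_p) = 6.84 × 0.1665 = 1.139 V.
I(R4) = V_A / R4 = 1.139/1.52 = 0.7494 mA.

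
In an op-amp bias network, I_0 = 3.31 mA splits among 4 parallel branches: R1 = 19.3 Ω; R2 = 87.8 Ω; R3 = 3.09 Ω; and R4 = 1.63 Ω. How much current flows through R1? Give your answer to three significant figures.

I ≈ 0.171 mA

Total conductance ΣG = 1/19.3 + 1/87.8 + 1/3.09 + 1/1.63 = 1.000 (units of 1/Ω).
R1 takes the fraction G_k/ΣG = 0.05181/1.000 = 0.05180, so I = 3.31 × 0.05180 = 0.1714 mA.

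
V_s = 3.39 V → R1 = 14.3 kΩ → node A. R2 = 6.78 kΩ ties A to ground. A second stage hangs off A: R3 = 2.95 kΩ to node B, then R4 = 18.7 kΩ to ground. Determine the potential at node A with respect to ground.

V_A ≈ 0.899 V

Node A sees R2 in parallel with the series input of stage 2, R3 + R4 = 21.65 kΩ.
Effective lower resistance at A: R2 ‖ 21.65 = 5.163 kΩ.
First divider: V_A = V_s · 5.163/(14.3 + 5.163) = 0.8993 V.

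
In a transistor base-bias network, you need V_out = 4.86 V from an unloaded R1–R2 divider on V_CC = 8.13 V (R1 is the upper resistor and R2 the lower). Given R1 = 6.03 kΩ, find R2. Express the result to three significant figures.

R2 ≈ 8.96 kΩ

The divider ratio is R2/(R1+R2) = 4.86/8.13 = 0.5978.
R2 = R1 · 0.5978/(1 − 0.5978) = 8.962 kΩ.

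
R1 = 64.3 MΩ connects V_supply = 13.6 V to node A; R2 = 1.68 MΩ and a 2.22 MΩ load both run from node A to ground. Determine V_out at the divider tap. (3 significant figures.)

First combine the lower leg with the load: R2 ‖ R_L = 0.9563 MΩ.
Now apply the divider: V_out = 13.6 × 0.01465 = 0.1993 V.
(Unloaded it would be 0.346 V; the load pulls it down.)

V_out ≈ 0.199 V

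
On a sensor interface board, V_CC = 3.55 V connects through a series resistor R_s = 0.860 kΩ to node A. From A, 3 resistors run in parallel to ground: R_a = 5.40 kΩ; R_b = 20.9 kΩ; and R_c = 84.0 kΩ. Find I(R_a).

I ≈ 0.543 mA

Parallel bank: R_p = 1/(1/5.40 + 1/20.9 + 1/84.0) = 4.083 kΩ.
Node voltage V_A = V_CC · R_p/(R_s + R_p) = 3.55 × 0.8260 = 2.932 V.
I(R_a) = V_A / R_a = 2.932/5.40 = 0.5430 mA.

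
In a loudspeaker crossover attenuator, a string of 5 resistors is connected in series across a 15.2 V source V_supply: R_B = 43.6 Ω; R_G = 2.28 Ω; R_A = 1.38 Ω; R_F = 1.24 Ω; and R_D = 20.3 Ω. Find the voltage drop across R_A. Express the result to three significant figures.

ΣR = 43.6 + 2.28 + 1.38 + 1.24 + 20.3 = 68.80 Ω.
Voltage divider: V = V_supply · (1.380 / 68.80) = 15.2 × 0.02006 = 0.3049 V.

V ≈ 0.305 V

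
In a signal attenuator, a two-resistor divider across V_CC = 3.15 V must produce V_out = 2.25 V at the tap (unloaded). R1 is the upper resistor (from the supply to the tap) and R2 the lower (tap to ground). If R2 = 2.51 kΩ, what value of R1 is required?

The divider ratio is R2/(R1+R2) = 2.25/3.15 = 0.7143.
Rearranging, R1 = R2·(1−k)/k = 2.51 × 0.4000 = 1.004 kΩ.

R1 ≈ 1.00 kΩ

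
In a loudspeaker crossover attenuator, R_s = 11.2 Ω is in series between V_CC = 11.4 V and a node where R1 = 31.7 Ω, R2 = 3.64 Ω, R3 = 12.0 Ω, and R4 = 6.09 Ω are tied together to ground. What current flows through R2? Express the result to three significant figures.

I ≈ 0.435 A

Equivalent of the parallel group: R_p = 1.806 Ω.
V_A = 11.4 × 1.806/13.01 = 1.583 V.
I(R2) = V_A / R2 = 1.583/3.64 = 0.4348 A.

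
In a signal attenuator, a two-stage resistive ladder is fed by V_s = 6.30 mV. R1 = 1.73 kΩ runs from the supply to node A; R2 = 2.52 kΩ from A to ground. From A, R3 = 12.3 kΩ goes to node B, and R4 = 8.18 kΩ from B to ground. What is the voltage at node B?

Node A sees R2 in parallel with the series input of stage 2, R3 + R4 = 20.48 kΩ.
R2 ‖ (R3+R4) = 2.244 kΩ.
First divider: V_A = V_s · 2.244/(1.73 + 2.244) = 3.557 mV.
Stage 2 is unloaded, so V_B = V_A · R4/(R3+R4) = 3.557 × 8.18/20.48 = 1.421 mV.

V_B ≈ 1.42 mV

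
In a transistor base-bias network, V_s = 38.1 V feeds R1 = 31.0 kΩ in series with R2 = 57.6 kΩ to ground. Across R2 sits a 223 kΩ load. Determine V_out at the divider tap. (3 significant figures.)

First combine the lower leg with the load: R2 ‖ R_L = 45.78 kΩ.
Now apply the divider: V_out = 38.1 × 0.5962 = 22.72 V.

V_out ≈ 22.7 V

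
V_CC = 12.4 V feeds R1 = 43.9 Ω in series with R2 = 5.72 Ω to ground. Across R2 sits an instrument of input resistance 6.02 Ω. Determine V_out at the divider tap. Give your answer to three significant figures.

First combine the lower leg with the load: R2 ‖ R_L = 2.933 Ω.
Then V_out = V_CC · R2'/(R1 + R2') = 12.4 × 2.933/46.83 = 0.7766 V.

V_out ≈ 0.777 V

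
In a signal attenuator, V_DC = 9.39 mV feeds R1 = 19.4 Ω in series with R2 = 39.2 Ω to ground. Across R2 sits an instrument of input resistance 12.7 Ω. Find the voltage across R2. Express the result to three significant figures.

V_out ≈ 3.11 mV

First combine the lower leg with the load: R2 ‖ R_L = 9.592 Ω.
Then V_out = V_DC · R2'/(R1 + R2') = 9.39 × 9.592/28.99 = 3.107 mV.
(Unloaded it would be 6.28 mV; the load pulls it down.)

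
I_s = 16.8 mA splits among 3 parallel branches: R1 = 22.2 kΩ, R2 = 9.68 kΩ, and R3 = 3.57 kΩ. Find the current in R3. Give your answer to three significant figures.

I ≈ 11.0 mA

ΣG = 1/22.2 + 1/9.68 + 1/3.57 = 0.4285.
Current divider: I(R3) = I_s · G_k/ΣG = 16.8 × (0.2801/0.4285) = 16.8 × 0.6538 = 10.98 mA.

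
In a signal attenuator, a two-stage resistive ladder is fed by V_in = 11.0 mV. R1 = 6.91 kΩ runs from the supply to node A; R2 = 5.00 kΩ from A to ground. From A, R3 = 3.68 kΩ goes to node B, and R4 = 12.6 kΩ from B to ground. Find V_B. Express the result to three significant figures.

V_B ≈ 3.03 mV

Looking into the second stage from A: R3 + R4 = 16.28 kΩ appears in parallel with R2.
Effective lower resistance at A: R2 ‖ 16.28 = 3.825 kΩ.
First divider: V_A = V_in · 3.825/(6.91 + 3.825) = 3.920 mV.
Stage 2 is unloaded, so V_B = V_A · R4/(R3+R4) = 3.920 × 12.6/16.28 = 3.034 mV.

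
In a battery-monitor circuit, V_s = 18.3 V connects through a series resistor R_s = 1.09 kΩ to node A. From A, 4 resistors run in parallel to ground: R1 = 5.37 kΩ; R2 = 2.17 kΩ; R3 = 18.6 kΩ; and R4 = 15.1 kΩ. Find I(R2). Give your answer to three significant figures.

I ≈ 4.59 mA

Combine the parallel branches: R_p = (1/5.37 + 1/2.17 + 1/18.6 + 1/15.1)⁻¹ = 1.304 kΩ.
V_A by voltage divider: V_A = 18.3 × 1.304/(1.09 + 1.304) = 9.967 V.
Branch current I = V_A/R2 = 9.967/2.17 = 4.593 mA.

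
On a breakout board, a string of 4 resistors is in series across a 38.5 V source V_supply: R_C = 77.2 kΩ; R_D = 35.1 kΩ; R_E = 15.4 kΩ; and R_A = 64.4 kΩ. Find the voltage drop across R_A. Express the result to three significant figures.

Total series resistance ΣR = 77.2 + 35.1 + 15.4 + 64.4 = 192.1 kΩ.
By the voltage-divider rule, V = 38.5 × 64.40/192.1 = 12.91 V.

V ≈ 12.9 V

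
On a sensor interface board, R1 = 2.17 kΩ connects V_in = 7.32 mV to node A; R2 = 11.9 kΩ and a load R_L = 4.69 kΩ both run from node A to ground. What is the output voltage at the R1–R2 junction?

V_out ≈ 4.45 mV

The load sits in parallel with R2, giving an effective lower resistance R2' = R2·R_L/(R2+R_L) = 3.364 kΩ.
Then V_out = V_in · R2'/(R1 + R2') = 7.32 × 3.364/5.534 = 4.450 mV.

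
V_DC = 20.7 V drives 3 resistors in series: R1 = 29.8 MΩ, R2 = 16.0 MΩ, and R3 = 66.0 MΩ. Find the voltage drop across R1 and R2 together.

V ≈ 8.48 V

Total series resistance ΣR = 29.8 + 16.0 + 66.0 = 111.8 MΩ.
R_{R1..R2} = 29.8 + 16.0 = 45.80 MΩ.
By the voltage-divider rule, V = 20.7 × 45.80/111.8 = 8.480 V.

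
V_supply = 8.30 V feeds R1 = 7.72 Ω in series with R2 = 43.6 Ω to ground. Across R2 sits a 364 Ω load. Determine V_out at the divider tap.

R2 ‖ R_L = (43.6 × 364)/(43.6 + 364) = 38.94 Ω.
Now apply the divider: V_out = 8.30 × 0.8345 = 6.927 V.

V_out ≈ 6.93 V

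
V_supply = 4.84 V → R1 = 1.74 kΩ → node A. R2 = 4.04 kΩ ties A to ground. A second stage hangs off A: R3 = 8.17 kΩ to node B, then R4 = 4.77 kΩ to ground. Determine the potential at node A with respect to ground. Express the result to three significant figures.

Node A sees R2 in parallel with the series input of stage 2, R3 + R4 = 12.94 kΩ.
R2 ‖ (R3+R4) = 3.079 kΩ.
V_A = 4.84 × 3.079/(1.74 + 3.079) = 3.092 V.

V_A ≈ 3.09 V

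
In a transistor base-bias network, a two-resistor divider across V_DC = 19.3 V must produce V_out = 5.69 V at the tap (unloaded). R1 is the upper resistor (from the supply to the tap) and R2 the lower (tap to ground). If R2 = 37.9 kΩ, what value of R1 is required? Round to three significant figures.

R1 ≈ 90.7 kΩ

V_out/V_DC = R2/(R1+R2) = 0.2948.
R1 = R2·(1/k − 1) = 37.9 × 2.392 = 90.65 kΩ.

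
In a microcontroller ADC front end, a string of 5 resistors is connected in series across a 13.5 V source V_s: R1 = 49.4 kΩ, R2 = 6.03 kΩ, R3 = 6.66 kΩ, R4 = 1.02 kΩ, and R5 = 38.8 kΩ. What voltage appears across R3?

Series total: ΣR = 49.4 + 6.03 + 6.66 + 1.02 + 38.8 = 101.9 kΩ.
Voltage divider: V = V_s · (6.660 / 101.9) = 13.5 × 0.06535 = 0.8822 V.

V ≈ 0.882 V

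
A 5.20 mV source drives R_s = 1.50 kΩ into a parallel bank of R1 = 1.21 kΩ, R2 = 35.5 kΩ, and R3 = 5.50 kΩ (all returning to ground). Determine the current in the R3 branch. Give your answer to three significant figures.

I ≈ 0.370 µA

Parallel bank: R_p = 1/(1/1.21 + 1/35.5 + 1/5.50) = 0.9648 kΩ.
V_A by voltage divider: V_A = 5.20 × 0.9648/(1.50 + 0.9648) = 2.036 mV.
Branch current I = V_A/R3 = 2.036/5.50 = 0.3701 µA.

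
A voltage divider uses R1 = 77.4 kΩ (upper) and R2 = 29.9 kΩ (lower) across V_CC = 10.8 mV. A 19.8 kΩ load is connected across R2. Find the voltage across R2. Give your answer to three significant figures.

First combine the lower leg with the load: R2 ‖ R_L = 11.91 kΩ.
Now apply the divider: V_out = 10.8 × 0.1334 = 1.440 mV.

V_out ≈ 1.44 mV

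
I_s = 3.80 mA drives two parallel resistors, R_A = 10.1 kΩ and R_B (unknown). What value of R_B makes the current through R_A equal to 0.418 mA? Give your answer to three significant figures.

R_B ≈ 1.25 kΩ

The fraction through R_A equals R_B/(R_A+R_B).
With f = 0.1100, R_B = R_A · f/(1−f) = 10.1 × 0.1236 = 1.248 kΩ.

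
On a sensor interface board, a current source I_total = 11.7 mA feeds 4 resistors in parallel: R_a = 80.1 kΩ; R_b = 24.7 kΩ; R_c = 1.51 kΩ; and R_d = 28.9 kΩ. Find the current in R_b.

Conductances: ΣG = 1/80.1 + 1/24.7 + 1/1.51 + 1/28.9 = 0.7498 (1/kΩ).
R_b takes the fraction G_k/ΣG = 0.04049/0.7498 = 0.05399, so I = 11.7 × 0.05399 = 0.6317 mA.

I ≈ 0.632 mA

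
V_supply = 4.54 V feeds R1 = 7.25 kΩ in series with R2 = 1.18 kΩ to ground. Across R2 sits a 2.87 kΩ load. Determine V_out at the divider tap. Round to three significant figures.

The load sits in parallel with R2, giving an effective lower resistance R2' = R2·R_L/(R2+R_L) = 0.8362 kΩ.
Now apply the divider: V_out = 4.54 × 0.1034 = 0.4695 V.
(Unloaded it would be 0.635 V; the load pulls it down.)

V_out ≈ 0.469 V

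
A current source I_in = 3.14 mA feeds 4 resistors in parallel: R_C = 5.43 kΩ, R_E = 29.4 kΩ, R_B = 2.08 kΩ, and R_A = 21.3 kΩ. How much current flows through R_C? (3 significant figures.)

I ≈ 0.775 mA

Total conductance ΣG = 1/5.43 + 1/29.4 + 1/2.08 + 1/21.3 = 0.7459 (units of 1/kΩ).
R_C takes the fraction G_k/ΣG = 0.1842/0.7459 = 0.2469, so I = 3.14 × 0.2469 = 0.7753 mA.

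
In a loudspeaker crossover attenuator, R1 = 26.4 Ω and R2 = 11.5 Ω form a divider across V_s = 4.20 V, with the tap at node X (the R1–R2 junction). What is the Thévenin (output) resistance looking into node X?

With V_s suppressed (replaced by a short), R_th = R1 ‖ R2 = (26.40 × 11.5)/(26.40 + 11.5) = 8.011 Ω.

R_th ≈ 8.01 Ω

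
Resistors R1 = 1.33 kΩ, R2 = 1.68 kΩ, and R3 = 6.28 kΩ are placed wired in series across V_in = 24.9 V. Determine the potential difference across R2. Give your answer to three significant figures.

V ≈ 4.50 V

ΣR = 1.33 + 1.68 + 6.28 = 9.290 kΩ.
Voltage divider: V = V_in · (1.680 / 9.290) = 24.9 × 0.1808 = 4.503 V.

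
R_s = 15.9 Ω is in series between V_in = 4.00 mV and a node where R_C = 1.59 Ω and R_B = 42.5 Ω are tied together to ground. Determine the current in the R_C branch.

Equivalent of the parallel group: R_p = 1.533 Ω.
V_A by voltage divider: V_A = 4.00 × 1.533/(15.9 + 1.533) = 0.3517 mV.
I(R_C) = V_A / R_C = 0.3517/1.59 = 0.2212 mA.
(Check via current divider: I_total = 0.2295 mA; share G_k/ΣG = 0.9639 → same result.)

I ≈ 0.221 mA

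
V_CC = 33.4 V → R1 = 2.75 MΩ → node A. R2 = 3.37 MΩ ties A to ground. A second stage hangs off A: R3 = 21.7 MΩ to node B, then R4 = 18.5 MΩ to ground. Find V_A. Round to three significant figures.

V_A ≈ 17.7 V

Node A sees R2 in parallel with the series input of stage 2, R3 + R4 = 40.20 MΩ.
Effective lower resistance at A: R2 ‖ 40.20 = 3.109 MΩ.
V_A = 33.4 × 3.109/(2.75 + 3.109) = 17.72 V.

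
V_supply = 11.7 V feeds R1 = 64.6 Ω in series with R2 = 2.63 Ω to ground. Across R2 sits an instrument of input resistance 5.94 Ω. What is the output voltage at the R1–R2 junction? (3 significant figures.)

V_out ≈ 0.321 V

R2 ‖ R_L = (2.63 × 5.94)/(2.63 + 5.94) = 1.823 Ω.
Then V_out = V_supply · R2'/(R1 + R2') = 11.7 × 1.823/66.42 = 0.3211 V.
(Unloaded it would be 0.458 V; the load pulls it down.)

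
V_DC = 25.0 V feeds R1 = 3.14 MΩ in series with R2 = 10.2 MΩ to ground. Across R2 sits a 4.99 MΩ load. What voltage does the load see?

V_out ≈ 12.9 V

R2 ‖ R_L = (10.2 × 4.99)/(10.2 + 4.99) = 3.351 MΩ.
Now apply the divider: V_out = 25.0 × 0.5162 = 12.91 V.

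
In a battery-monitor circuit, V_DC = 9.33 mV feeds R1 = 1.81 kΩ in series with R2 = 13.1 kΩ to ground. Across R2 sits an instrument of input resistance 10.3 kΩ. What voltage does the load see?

The load sits in parallel with R2, giving an effective lower resistance R2' = R2·R_L/(R2+R_L) = 5.766 kΩ.
Voltage divider with the loaded lower leg: V_out = 9.33 × 5.766/(1.81 + 5.766) = 9.33 × 0.7611 = 7.101 mV.
(Unloaded it would be 8.20 mV; the load pulls it down.)

V_out ≈ 7.10 mV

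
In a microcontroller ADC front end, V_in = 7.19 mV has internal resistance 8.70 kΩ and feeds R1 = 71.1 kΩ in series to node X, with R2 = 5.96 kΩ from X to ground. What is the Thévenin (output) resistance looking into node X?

R_th ≈ 5.55 kΩ

R1' = 8.70 + 71.1 = 79.80 kΩ (source resistance + R1).
Looking into X with the source shorted: R_th = R1'·R2/(R1'+R2) = 79.80 × 5.96/85.76 = 5.546 kΩ.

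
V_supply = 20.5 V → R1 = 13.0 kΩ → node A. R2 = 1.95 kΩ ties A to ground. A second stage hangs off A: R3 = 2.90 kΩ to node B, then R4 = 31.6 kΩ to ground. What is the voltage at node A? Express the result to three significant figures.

The second stage (R3 + R4 = 34.50 kΩ) loads node A in parallel with R2.
Effective lower resistance at A: R2 ‖ 34.50 = 1.846 kΩ.
V_A = 20.5 × 1.846/(13.0 + 1.846) = 2.549 V.

V_A ≈ 2.55 V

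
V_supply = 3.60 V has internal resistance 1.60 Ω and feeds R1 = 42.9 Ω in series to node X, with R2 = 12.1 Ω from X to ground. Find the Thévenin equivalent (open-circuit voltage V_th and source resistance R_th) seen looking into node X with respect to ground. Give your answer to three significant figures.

V_th ≈ 0.770 V, R_th ≈ 9.51 Ω

R1' = 1.60 + 42.9 = 44.50 Ω (source resistance + R1).
Open-circuit (no load on X): V_th = V_supply · R2/(R1' + R2) = 3.60 × 12.1/(44.50 + 12.1) = 0.7696 V.
With V_supply suppressed (replaced by a short), R_th = R1' ‖ R2 = (44.50 × 12.1)/(44.50 + 12.1) = 9.513 Ω.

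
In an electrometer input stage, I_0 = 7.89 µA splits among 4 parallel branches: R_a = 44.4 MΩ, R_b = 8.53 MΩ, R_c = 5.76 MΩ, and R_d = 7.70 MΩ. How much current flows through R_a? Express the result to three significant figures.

Conductances: ΣG = 1/44.4 + 1/8.53 + 1/5.76 + 1/7.70 = 0.4432 (1/MΩ).
By the current-divider rule, I = I_0 · G_k/ΣG = 7.89 × 0.05081 = 0.4009 µA.

I ≈ 0.401 µA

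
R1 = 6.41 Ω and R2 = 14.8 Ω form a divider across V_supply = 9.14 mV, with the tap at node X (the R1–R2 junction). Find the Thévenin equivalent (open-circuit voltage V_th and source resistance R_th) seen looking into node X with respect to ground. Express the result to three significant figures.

V_th ≈ 6.38 mV, R_th ≈ 4.47 Ω

With X open, the divider is unloaded: V_th = 9.14 × 14.8/21.21 = 6.378 mV.
Looking into X with the source shorted: R_th = R1·R2/(R1+R2) = 6.410 × 14.8/21.21 = 4.473 Ω.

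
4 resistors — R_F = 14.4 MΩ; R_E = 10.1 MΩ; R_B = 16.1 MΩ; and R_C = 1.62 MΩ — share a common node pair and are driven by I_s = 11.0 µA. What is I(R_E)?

I ≈ 1.28 µA

Total conductance ΣG = 1/14.4 + 1/10.1 + 1/16.1 + 1/1.62 = 0.8479 (units of 1/MΩ).
By the current-divider rule, I = I_s · G_k/ΣG = 11.0 × 0.1168 = 1.285 µA.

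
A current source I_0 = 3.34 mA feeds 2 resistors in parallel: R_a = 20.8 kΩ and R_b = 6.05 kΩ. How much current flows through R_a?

I ≈ 0.753 mA

With just two branches, the current splits inversely with resistance.
I(R_a) = 3.34 × 6.05/(20.8 + 6.05) = 3.34 × 0.2253 = 0.7526 mA.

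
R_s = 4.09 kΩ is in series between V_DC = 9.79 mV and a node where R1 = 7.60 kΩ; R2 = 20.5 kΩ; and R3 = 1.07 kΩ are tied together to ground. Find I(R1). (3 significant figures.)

I ≈ 0.232 µA

Parallel bank: R_p = 1/(1/7.60 + 1/20.5 + 1/1.07) = 0.8969 kΩ.
Node voltage V_A = V_DC · R_p/(R_s + R_p) = 9.79 × 0.1799 = 1.761 mV.
Branch current I = V_A/R1 = 1.761/7.60 = 0.2317 µA.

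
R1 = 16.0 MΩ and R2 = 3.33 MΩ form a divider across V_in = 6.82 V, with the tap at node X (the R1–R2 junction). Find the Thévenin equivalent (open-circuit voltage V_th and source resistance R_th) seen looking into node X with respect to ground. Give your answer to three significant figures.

V_th ≈ 1.17 V, R_th ≈ 2.76 MΩ

V_th is the unloaded tap voltage: V_in · R2/(R1+R2) = 6.82 × 0.1723 = 1.175 V.
Looking into X with the source shorted: R_th = R1·R2/(R1+R2) = 16.00 × 3.33/19.33 = 2.756 MΩ.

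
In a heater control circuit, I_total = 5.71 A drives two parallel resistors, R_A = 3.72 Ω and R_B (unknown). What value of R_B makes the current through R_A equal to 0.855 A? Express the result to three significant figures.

R_B ≈ 0.655 Ω

In a two-way split, I_A/I_total = R_B/(R_A + R_B).
With f = 0.1497, R_B = R_A · f/(1−f) = 3.72 × 0.1761 = 0.6551 Ω.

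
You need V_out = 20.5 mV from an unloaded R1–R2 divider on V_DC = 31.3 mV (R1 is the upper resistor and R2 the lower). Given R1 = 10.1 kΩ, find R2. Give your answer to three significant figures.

R2 ≈ 19.2 kΩ

V_out/V_DC = R2/(R1+R2) = 0.6550.
Rearranging, R2 = R1·k/(1−k) = 10.1 × 1.898 = 19.17 kΩ.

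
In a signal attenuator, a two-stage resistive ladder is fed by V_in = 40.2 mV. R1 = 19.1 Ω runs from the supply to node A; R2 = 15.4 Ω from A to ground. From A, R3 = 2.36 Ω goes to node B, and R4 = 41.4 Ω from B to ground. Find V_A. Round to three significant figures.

Node A sees R2 in parallel with the series input of stage 2, R3 + R4 = 43.76 Ω.
R2 ‖ (R3+R4) = 11.39 Ω.
So V_A = 40.2 × 0.3736 = 15.02 mV.

V_A ≈ 15.0 mV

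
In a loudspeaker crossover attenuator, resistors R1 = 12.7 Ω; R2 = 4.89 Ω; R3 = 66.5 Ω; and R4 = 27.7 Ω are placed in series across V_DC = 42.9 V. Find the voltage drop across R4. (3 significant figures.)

V ≈ 10.6 V

ΣR = 12.7 + 4.89 + 66.5 + 27.7 = 111.8 Ω.
V = V_DC · R/ΣR = 42.9 × 0.2478 = 10.63 V.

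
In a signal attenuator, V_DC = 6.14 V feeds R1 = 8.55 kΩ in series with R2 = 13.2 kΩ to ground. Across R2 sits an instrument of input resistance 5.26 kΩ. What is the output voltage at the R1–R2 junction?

First combine the lower leg with the load: R2 ‖ R_L = 3.761 kΩ.
Then V_out = V_DC · R2'/(R1 + R2') = 6.14 × 3.761/12.31 = 1.876 V.

V_out ≈ 1.88 V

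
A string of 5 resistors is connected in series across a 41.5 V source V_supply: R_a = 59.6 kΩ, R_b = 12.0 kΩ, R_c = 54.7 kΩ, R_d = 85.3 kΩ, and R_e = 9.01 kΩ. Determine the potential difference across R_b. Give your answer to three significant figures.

ΣR = 59.6 + 12.0 + 54.7 + 85.3 + 9.01 = 220.6 kΩ.
V = V_supply · R/ΣR = 41.5 × 0.05439 = 2.257 V.

V ≈ 2.26 V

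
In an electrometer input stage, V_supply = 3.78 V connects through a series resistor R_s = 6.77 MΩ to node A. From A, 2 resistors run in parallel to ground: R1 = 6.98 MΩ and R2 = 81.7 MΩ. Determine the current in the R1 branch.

I ≈ 0.264 µA

Parallel bank: R_p = 1/(1/6.98 + 1/81.7) = 6.431 MΩ.
V_A by voltage divider: V_A = 3.78 × 6.431/(6.77 + 6.431) = 1.841 V.
Branch current I = V_A/R1 = 1.841/6.98 = 0.2638 µA.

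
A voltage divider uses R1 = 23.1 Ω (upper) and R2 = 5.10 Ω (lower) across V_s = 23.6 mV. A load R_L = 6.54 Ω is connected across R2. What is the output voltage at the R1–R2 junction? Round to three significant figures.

V_out ≈ 2.60 mV

First combine the lower leg with the load: R2 ‖ R_L = 2.865 Ω.
Now apply the divider: V_out = 23.6 × 0.1104 = 2.604 mV.
(Unloaded it would be 4.27 mV; the load pulls it down.)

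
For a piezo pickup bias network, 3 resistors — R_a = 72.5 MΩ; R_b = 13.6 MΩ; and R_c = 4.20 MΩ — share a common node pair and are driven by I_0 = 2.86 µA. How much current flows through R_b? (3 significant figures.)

I ≈ 0.646 µA

ΣG = 1/72.5 + 1/13.6 + 1/4.20 = 0.3254.
Current divider: I(R_b) = I_0 · G_k/ΣG = 2.86 × (0.07353/0.3254) = 2.86 × 0.2260 = 0.6462 µA.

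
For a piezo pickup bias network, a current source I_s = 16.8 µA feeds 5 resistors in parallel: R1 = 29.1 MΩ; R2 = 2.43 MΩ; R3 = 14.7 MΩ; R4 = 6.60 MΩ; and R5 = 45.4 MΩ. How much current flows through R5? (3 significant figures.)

ΣG = 1/29.1 + 1/2.43 + 1/14.7 + 1/6.60 + 1/45.4 = 0.6875.
By the current-divider rule, I = I_s · G_k/ΣG = 16.8 × 0.03204 = 0.5383 µA.

I ≈ 0.538 µA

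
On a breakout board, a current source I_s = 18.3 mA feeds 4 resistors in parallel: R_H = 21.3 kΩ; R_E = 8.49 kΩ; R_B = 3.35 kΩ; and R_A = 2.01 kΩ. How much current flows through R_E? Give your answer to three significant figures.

Conductances: ΣG = 1/21.3 + 1/8.49 + 1/3.35 + 1/2.01 = 0.9608 (1/kΩ).
Current divider: I(R_E) = I_s · G_k/ΣG = 18.3 × (0.1178/0.9608) = 18.3 × 0.1226 = 2.244 mA.

I ≈ 2.24 mA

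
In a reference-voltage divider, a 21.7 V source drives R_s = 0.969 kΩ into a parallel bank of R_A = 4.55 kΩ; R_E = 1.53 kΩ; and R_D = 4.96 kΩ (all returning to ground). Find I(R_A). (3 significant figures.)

I ≈ 2.34 mA

Combine the parallel branches: R_p = (1/4.55 + 1/1.53 + 1/4.96)⁻¹ = 0.9302 kΩ.
V_A = 21.7 × 0.9302/1.899 = 10.63 V.
I(R_A) = V_A / R_A = 10.63/4.55 = 2.336 mA.
(Equivalently: I_total = 11.43 mA, then current-divider fraction G_k/ΣG = 0.2044.)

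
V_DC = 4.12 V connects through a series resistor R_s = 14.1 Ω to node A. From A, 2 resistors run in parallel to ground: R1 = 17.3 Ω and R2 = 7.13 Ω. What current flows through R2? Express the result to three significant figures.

I ≈ 0.152 A

Combine the parallel branches: R_p = (1/17.3 + 1/7.13)⁻¹ = 5.049 Ω.
V_A = 4.12 × 5.049/19.15 = 1.086 V.
I(R2) = V_A / R2 = 1.086/7.13 = 0.1524 A.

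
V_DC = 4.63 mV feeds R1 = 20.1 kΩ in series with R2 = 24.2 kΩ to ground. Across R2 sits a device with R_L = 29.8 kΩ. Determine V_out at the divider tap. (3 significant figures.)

R2 ‖ R_L = (24.2 × 29.8)/(24.2 + 29.8) = 13.35 kΩ.
Then V_out = V_DC · R2'/(R1 + R2') = 4.63 × 13.35/33.45 = 1.848 mV.
(Unloaded it would be 2.53 mV; the load pulls it down.)

V_out ≈ 1.85 mV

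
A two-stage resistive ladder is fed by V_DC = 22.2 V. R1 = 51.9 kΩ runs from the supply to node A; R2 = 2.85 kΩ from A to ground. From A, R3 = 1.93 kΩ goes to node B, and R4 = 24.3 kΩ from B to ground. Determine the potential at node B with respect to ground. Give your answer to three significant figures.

The second stage (R3 + R4 = 26.23 kΩ) loads node A in parallel with R2.
Effective lower resistance at A: R2 ‖ 26.23 = 2.571 kΩ.
So V_A = 22.2 × 0.04719 = 1.048 V.
V_B = V_A × 0.9264 = 0.9706 V.

V_B ≈ 0.971 V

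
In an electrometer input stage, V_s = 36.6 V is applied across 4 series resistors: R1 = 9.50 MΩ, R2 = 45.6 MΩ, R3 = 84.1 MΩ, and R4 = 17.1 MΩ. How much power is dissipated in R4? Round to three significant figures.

ΣR = 156.3 MΩ → I = 36.6/156.3 = 0.2342 µA.
V(R4) = I·R = 4.004 V; P = V·I = 4.004 × 0.2342 = 0.9376 µW.

P ≈ 0.938 µW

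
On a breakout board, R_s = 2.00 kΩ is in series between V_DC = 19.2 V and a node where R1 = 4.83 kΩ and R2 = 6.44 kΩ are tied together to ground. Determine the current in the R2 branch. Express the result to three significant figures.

Parallel bank: R_p = 1/(1/4.83 + 1/6.44) = 2.760 kΩ.
V_A = 19.2 × 2.760/4.760 = 11.13 V.
I(R2) = V_A / R2 = 11.13/6.44 = 1.729 mA.
(Check via current divider: I_total = 4.034 mA; share G_k/ΣG = 0.4286 → same result.)

I ≈ 1.73 mA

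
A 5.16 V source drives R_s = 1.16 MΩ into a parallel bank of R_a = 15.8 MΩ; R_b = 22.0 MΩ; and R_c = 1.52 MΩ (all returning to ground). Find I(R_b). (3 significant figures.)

I ≈ 0.124 µA

Combine the parallel branches: R_p = (1/15.8 + 1/22.0 + 1/1.52)⁻¹ = 1.304 MΩ.
V_A by voltage divider: V_A = 5.16 × 1.304/(1.16 + 1.304) = 2.731 V.
Branch current I = V_A/R_b = 2.731/22.0 = 0.1241 µA.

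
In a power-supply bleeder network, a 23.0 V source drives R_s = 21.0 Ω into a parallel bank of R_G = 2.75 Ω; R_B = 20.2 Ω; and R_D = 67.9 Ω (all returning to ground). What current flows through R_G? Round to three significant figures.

I ≈ 0.838 A

Parallel bank: R_p = 1/(1/2.75 + 1/20.2 + 1/67.9) = 2.337 Ω.
V_A by voltage divider: V_A = 23.0 × 2.337/(21.0 + 2.337) = 2.303 V.
Branch current I = V_A/R_G = 2.303/2.75 = 0.8376 A.
(Equivalently: I_total = 0.9856 A, then current-divider fraction G_k/ΣG = 0.8499.)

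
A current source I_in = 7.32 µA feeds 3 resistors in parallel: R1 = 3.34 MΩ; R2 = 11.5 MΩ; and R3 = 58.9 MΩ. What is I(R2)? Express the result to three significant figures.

I ≈ 1.58 µA

Conductances: ΣG = 1/3.34 + 1/11.5 + 1/58.9 = 0.4033 (1/MΩ).
Current divider: I(R2) = I_in · G_k/ΣG = 7.32 × (0.08696/0.4033) = 7.32 × 0.2156 = 1.578 µA.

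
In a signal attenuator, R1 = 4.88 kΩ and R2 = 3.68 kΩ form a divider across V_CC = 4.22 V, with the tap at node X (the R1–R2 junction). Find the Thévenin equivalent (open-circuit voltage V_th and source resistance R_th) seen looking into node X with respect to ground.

V_th is the unloaded tap voltage: V_CC · R2/(R1+R2) = 4.22 × 0.4299 = 1.814 V.
Looking into X with the source shorted: R_th = R1·R2/(R1+R2) = 4.880 × 3.68/8.560 = 2.098 kΩ.

V_th ≈ 1.81 V, R_th ≈ 2.10 kΩ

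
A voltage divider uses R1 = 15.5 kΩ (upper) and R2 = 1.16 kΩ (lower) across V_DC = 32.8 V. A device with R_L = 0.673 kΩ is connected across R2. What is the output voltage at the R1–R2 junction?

R2 ‖ R_L = (1.16 × 0.673)/(1.16 + 0.673) = 0.4259 kΩ.
Now apply the divider: V_out = 32.8 × 0.02674 = 0.8772 V.

V_out ≈ 0.877 V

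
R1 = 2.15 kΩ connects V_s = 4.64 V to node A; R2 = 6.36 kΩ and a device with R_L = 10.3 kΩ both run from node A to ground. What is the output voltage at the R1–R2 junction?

V_out ≈ 3.00 V

The load sits in parallel with R2, giving an effective lower resistance R2' = R2·R_L/(R2+R_L) = 3.932 kΩ.
Then V_out = V_s · R2'/(R1 + R2') = 4.64 × 3.932/6.082 = 3.000 V.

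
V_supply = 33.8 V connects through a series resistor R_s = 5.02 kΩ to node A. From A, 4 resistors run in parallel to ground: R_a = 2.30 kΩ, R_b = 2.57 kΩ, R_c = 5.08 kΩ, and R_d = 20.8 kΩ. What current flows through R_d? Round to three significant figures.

I ≈ 0.255 mA

Equivalent of the parallel group: R_p = 0.9356 kΩ.
Node voltage V_A = V_supply · R_p/(R_s + R_p) = 33.8 × 0.1571 = 5.310 V.
I(R_d) = V_A / R_d = 5.310/20.8 = 0.2553 mA.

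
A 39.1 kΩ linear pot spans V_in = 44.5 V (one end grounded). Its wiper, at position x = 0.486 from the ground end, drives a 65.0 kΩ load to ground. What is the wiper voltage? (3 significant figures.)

V_out ≈ 18.8 V

The pot divides into 20.10 kΩ above the wiper and 19.00 kΩ below.
(x·R_p) ‖ R_L = 14.70 kΩ.
Then V_out = V_in · 14.70/(20.10 + 14.70) = 18.80 V.
(Unloaded: V_out = x·V_in = 21.6 V.)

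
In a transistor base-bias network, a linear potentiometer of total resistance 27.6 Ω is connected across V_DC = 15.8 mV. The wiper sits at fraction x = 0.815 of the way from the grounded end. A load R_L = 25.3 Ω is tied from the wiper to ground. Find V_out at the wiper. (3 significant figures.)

Lower segment x·R_p = 22.49 Ω; upper segment (1−x)·R_p = 5.106 Ω.
Lower segment in parallel with the load: 22.49 ‖ 25.3 = 11.91 Ω.
Then V_out = V_DC · 11.91/(5.106 + 11.91) = 11.06 mV.

V_out ≈ 11.1 mV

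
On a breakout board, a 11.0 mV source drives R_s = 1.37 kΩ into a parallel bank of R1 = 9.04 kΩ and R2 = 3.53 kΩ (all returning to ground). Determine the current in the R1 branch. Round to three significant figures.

I ≈ 0.790 µA

Parallel bank: R_p = 1/(1/9.04 + 1/3.53) = 2.539 kΩ.
V_A by voltage divider: V_A = 11.0 × 2.539/(1.37 + 2.539) = 7.144 mV.
I(R1) = V_A / R1 = 7.144/9.04 = 0.7903 µA.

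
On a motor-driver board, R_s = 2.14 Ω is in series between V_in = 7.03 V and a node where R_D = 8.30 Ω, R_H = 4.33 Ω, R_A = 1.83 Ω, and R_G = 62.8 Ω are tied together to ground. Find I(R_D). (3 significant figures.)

Combine the parallel branches: R_p = (1/8.30 + 1/4.33 + 1/1.83 + 1/62.8)⁻¹ = 1.094 Ω.
V_A by voltage divider: V_A = 7.03 × 1.094/(2.14 + 1.094) = 2.379 V.
I(R_D) = V_A / R_D = 2.379/8.30 = 0.2866 A.

I ≈ 0.287 A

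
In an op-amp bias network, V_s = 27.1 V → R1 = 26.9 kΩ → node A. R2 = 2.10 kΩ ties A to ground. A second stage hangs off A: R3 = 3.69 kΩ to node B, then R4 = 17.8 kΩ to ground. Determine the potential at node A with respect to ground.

V_A ≈ 1.80 V

The second stage (R3 + R4 = 21.49 kΩ) loads node A in parallel with R2.
Effective lower resistance at A: R2 ‖ 21.49 = 1.913 kΩ.
First divider: V_A = V_s · 1.913/(26.9 + 1.913) = 1.799 V.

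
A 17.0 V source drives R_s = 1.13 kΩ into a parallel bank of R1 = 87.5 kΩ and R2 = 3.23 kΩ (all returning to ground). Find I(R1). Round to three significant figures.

I ≈ 0.143 mA

Equivalent of the parallel group: R_p = 3.115 kΩ.
V_A = 17.0 × 3.115/4.245 = 12.47 V.
Branch current I = V_A/R1 = 12.47/87.5 = 0.1426 mA.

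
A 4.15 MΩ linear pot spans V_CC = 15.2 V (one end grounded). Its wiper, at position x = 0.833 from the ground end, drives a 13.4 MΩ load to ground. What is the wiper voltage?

V_out ≈ 12.1 V

Split the track: R_lower = x·R_p = 3.457 MΩ, R_upper = (1−x)·R_p = 0.6931 MΩ.
Lower segment in parallel with the load: 3.457 ‖ 13.4 = 2.748 MΩ.
Then V_out = V_CC · 2.748/(0.6931 + 2.748) = 12.14 V.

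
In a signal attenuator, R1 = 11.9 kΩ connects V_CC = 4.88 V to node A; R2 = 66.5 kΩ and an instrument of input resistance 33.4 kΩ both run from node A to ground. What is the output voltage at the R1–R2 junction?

V_out ≈ 3.18 V

R2 ‖ R_L = (66.5 × 33.4)/(66.5 + 33.4) = 22.23 kΩ.
Now apply the divider: V_out = 4.88 × 0.6514 = 3.179 V.
(Unloaded it would be 4.14 V; the load pulls it down.)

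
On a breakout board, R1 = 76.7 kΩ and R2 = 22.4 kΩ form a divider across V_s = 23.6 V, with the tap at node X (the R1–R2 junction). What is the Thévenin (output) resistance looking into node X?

With V_s suppressed (replaced by a short), R_th = R1 ‖ R2 = (76.70 × 22.4)/(76.70 + 22.4) = 17.34 kΩ.

R_th ≈ 17.3 kΩ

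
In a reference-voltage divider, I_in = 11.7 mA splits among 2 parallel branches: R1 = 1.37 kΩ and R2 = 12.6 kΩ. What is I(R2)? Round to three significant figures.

With just two branches, the current splits inversely with resistance.
So I = 11.7 × 1.37/13.97 = 1.147 mA.

I ≈ 1.15 mA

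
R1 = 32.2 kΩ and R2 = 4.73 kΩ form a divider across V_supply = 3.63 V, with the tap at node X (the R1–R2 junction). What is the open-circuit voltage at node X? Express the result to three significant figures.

V_th is the unloaded tap voltage: V_supply · R2/(R1+R2) = 3.63 × 0.1281 = 0.4649 V.

V_th ≈ 0.465 V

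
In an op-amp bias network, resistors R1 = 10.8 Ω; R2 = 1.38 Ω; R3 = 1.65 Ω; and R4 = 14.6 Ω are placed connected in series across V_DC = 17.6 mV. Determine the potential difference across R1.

V ≈ 6.69 mV

ΣR = 10.8 + 1.38 + 1.65 + 14.6 = 28.43 Ω.
Voltage divider: V = V_DC · (10.80 / 28.43) = 17.6 × 0.3799 = 6.686 mV.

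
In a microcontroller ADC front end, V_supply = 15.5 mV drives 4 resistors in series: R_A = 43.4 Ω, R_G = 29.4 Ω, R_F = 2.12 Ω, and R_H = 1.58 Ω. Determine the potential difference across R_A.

V ≈ 8.79 mV

Series total: ΣR = 43.4 + 29.4 + 2.12 + 1.58 = 76.50 Ω.
By the voltage-divider rule, V = 15.5 × 43.40/76.50 = 8.793 mV.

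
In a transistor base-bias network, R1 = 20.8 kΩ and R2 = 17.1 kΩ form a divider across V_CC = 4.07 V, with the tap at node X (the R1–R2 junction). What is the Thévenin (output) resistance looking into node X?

Looking into X with the source shorted: R_th = R1·R2/(R1+R2) = 20.80 × 17.1/37.90 = 9.385 kΩ.

R_th ≈ 9.38 kΩ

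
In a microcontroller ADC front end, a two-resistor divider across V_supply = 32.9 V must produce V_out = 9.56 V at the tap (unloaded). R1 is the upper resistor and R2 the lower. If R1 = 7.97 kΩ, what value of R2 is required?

R2 ≈ 3.26 kΩ

The divider ratio is R2/(R1+R2) = 9.56/32.9 = 0.2906.
R2 = R1 · 0.2906/(1 − 0.2906) = 3.264 kΩ.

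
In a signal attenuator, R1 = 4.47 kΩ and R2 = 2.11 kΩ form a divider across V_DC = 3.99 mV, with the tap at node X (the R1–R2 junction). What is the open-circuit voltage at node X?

V_th is the unloaded tap voltage: V_DC · R2/(R1+R2) = 3.99 × 0.3207 = 1.279 mV.

V_th ≈ 1.28 mV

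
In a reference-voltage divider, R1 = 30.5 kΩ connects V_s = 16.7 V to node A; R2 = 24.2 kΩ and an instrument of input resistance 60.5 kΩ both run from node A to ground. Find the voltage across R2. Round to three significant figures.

First combine the lower leg with the load: R2 ‖ R_L = 17.29 kΩ.
Now apply the divider: V_out = 16.7 × 0.3617 = 6.041 V.

V_out ≈ 6.04 V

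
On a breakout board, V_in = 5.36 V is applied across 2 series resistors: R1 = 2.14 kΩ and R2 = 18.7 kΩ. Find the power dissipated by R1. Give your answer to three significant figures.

P ≈ 0.142 mW

Series current I = V_in/ΣR = 5.36/20.84 = 0.2572 mA.
P(R1) = I²·R1 = (0.2572)² × 2.14 = 0.1416 mW.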